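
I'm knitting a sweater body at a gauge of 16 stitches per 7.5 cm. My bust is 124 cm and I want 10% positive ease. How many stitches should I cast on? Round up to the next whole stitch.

Finished = 124 × 1.10 = 136.40 cm.
16 / 7.5 = 2.133 sts per cm.
136.40 × 2.133 = 290.99 sts.
→ 291 sts.

291 stitches.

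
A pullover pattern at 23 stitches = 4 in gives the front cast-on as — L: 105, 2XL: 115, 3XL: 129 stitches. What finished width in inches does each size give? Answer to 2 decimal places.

23/4 = 5.75 sts per in.
L: 105 / 5.75 = 18.261 → 18.26 in.
2XL: 115 / 5.75 = 20.000 → 20.00 in.
3XL: 129 / 5.75 = 22.435 → 22.43 in.

L 18.26 inches; 2XL 20.00 inches; 3XL 22.43 inches.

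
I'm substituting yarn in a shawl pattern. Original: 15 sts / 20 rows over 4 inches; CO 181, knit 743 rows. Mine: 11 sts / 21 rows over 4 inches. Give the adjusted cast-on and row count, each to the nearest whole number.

Stitches: 181 × 11/15 = 132.73 → 133.
Rows: 743 × 21/20 = 780.15 → 780.

Cast on 133 stitches; work 780 rows.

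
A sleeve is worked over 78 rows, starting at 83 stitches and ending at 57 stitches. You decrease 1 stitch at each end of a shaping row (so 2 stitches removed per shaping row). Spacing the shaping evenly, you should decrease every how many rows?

Stitches to remove: |57 − 83| = 26.
Shaping rows needed: 26 / 2 = 13.
78 rows / 13 = every 6 rows.

Decrease every 6th row.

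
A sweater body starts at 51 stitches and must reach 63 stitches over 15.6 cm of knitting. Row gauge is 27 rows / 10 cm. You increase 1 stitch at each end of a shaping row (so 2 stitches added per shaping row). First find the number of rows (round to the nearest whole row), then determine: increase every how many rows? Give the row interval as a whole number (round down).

Rows = 15.6 × 2.7 = 42.1 → 42 rows.
Stitches to add: 12 → 6 shaping rows (at 2 st each).
42 / 6 = 7.00 → every 7 rows.

Increase every 7th row.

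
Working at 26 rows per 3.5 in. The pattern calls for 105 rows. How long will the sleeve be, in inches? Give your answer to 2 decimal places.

26 rows / 3.5 inch = 7.429 rows per inch.
105 / 7.429 = 14.135 inches.

14.13 inches.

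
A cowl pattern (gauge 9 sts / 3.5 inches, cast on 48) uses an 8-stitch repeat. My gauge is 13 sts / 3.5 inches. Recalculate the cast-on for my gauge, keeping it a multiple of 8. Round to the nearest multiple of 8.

Cast on 72 stitches.

48 × 13 / 9 = 69.33.
Nearest multiple of 8: 72.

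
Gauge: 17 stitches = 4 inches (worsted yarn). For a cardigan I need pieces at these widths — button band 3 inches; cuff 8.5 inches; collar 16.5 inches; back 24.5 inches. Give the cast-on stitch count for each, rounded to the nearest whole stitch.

Rate = 17/4 = 4.25 sts per in.
button band: 3 × 4.25 = 12.75 → 13.
cuff: 8.5 × 4.25 = 36.12 → 36.
collar: 16.5 × 4.25 = 70.12 → 70.
back: 24.5 × 4.25 = 104.12 → 104.

button band 13; cuff 36; collar 70; back 104.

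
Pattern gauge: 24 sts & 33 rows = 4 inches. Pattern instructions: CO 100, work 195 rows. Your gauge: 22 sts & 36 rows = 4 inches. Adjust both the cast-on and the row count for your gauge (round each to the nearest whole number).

Cast on 92 stitches; work 213 rows.

Stitches: 100 × 22/24 = 91.67 → 92.
Rows: 195 × 36/33 = 212.73 → 213.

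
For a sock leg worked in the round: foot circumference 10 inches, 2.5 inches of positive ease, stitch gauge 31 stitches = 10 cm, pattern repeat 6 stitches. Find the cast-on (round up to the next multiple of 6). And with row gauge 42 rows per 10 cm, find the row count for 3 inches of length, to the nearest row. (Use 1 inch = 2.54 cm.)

Cast on 102 stitches; work 32 rows.

Finished = 10 + 2.5 = 12.5 inches.
12.5 inches × 2.54 = 31.75 cm.
31/10 = 3.1 sts per cm; 31.75 × 3.1 = 98.42 sts.
Next multiple of 6 → 102.
3 inches = 7.62 cm; × 4.2 = 32.00 → 32 rows.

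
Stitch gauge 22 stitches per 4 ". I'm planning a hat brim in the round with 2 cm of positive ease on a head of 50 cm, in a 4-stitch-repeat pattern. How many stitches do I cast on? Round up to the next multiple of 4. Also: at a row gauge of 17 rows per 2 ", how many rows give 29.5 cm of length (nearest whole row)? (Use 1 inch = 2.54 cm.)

Finished = 50 + 2 = 52 cm.
52 cm × 1/2.54 = 20.47 inches.
22/4 = 5.5 sts per in; 20.47 × 5.5 = 112.60 sts.
Next multiple of 4 → 116.
29.5 cm = 11.61 inches; × 8.5 = 98.72 → 99 rows.

Cast on 116 stitches; work 99 rows.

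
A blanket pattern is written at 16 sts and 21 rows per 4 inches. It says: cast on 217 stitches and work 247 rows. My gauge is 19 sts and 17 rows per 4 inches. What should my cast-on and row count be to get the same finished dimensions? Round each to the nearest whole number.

Cast on 258 stitches; work 200 rows.

Stitches: 217 × 19/16 = 257.69 → 258.
Rows: 247 × 17/21 = 199.95 → 200.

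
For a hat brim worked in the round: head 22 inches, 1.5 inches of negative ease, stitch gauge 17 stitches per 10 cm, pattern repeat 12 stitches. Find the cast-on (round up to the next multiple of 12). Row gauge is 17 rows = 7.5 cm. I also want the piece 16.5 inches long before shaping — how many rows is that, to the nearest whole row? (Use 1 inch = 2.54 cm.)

Cast on 96 stitches; work 95 rows.

Finished = 22 − 1.5 = 20.5 inches.
20.5 inches × 2.54 = 52.07 cm.
17/10 = 1.7 sts per cm; 52.07 × 1.7 = 88.52 sts.
Next multiple of 12 → 96.
16.5 inches = 41.91 cm; × 2.267 = 95.00 → 95 rows.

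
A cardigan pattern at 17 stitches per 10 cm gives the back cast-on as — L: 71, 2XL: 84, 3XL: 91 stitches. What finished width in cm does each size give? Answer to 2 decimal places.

17/10 = 1.7 sts per cm.
L: 71 / 1.7 = 41.765 → 41.76 cm.
2XL: 84 / 1.7 = 49.412 → 49.41 cm.
3XL: 91 / 1.7 = 53.529 → 53.53 cm.

L 41.76 cm; 2XL 49.41 cm; 3XL 53.53 cm.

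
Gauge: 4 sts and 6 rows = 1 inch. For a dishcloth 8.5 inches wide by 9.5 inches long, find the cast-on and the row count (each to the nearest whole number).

Stitch gauge = 4/1 = 4 sts/in; 8.5 × 4 = 34.00 → 34 sts.
Row gauge = 6/1 = 6 rows/in; 9.5 × 6 = 57.00 → 57 rows.

Cast on 34 stitches and work 57 rows.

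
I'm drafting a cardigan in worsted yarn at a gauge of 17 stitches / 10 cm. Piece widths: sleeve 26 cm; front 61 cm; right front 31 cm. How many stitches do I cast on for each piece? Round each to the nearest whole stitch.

Rate = 17/10 = 1.7 sts per cm.
sleeve: 26 × 1.7 = 44.20 → 44.
front: 61 × 1.7 = 103.70 → 104.
right front: 31 × 1.7 = 52.70 → 53.

sleeve 44; front 104; right front 53.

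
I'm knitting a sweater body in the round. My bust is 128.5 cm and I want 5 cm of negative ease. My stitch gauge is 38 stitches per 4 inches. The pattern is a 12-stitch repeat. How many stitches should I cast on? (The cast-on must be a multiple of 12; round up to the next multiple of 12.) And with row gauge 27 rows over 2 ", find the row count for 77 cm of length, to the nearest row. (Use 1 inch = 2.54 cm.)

Cast on 468 stitches; work 409 rows.

Finished = 128.5 − 5 = 123.5 cm.
123.5 cm × 1/2.54 = 48.62 inches.
38/4 = 9.5 sts per in; 48.62 × 9.5 = 461.91 sts.
Next multiple of 12 → 468.
77 cm = 30.31 inches; × 13.5 = 409.25 → 409 rows.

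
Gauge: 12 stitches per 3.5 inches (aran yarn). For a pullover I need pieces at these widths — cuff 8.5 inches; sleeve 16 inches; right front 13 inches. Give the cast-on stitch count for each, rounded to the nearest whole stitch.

cuff 29; sleeve 55; right front 45.

Rate = 12/3.5 = 3.429 sts per in.
cuff: 8.5 × 3.429 = 29.14 → 29.
sleeve: 16 × 3.429 = 54.86 → 55.
right front: 13 × 3.429 = 44.57 → 45.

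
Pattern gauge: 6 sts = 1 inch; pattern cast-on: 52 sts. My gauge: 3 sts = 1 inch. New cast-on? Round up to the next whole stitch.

Scale factor = 3 / 6 = 0.500.
52 × 3 / 6 = 26.00 sts.

Cast on 26 stitches.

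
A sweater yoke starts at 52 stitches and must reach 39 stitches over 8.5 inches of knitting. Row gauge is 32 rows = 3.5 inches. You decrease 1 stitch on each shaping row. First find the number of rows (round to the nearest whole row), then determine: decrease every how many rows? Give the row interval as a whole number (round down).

Rows = 8.5 × 9.143 = 77.7 → 78 rows.
Stitches to remove: 13 → 13 shaping rows (at 1 st each).
78 / 13 = 6.00 → every 6 rows.

Decrease every 6th row.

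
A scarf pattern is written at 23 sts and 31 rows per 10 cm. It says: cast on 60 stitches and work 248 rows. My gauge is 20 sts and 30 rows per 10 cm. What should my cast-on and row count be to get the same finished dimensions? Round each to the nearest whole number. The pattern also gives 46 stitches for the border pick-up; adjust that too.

Cast on 52 stitches; work 240 rows; border pick-up 40 stitches.

Stitches: 60 × 20/23 = 52.17 → 52.
Rows: 248 × 30/31 = 240.00 → 240.
border pick-up: 46 × 20/23 = 40.00 → 40.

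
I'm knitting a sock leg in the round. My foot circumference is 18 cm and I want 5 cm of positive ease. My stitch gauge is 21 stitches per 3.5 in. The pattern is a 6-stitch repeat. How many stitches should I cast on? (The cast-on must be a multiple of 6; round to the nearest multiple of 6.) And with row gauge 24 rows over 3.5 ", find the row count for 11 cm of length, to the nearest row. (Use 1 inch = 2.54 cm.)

Cast on 54 stitches; work 30 rows.

Finished = 18 + 5 = 23 cm.
23 cm × 1/2.54 = 9.06 inches.
21/3.5 = 6 sts per in; 9.06 × 6 = 54.33 sts.
Nearest multiple of 6 → 54.
11 cm = 4.33 inches; × 6.857 = 29.70 → 30 rows.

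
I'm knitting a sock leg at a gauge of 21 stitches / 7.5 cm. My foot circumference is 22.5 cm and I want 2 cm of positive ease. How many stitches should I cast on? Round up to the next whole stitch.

Finished = 22.5 + 2 = 24.5 cm.
21 / 7.5 = 2.8 sts per cm.
24.50 × 2.8 = 68.60 sts.
→ 69 sts.

69 stitches.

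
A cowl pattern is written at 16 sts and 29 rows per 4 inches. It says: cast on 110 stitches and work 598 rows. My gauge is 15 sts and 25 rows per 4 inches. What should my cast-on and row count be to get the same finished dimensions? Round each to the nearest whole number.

Cast on 103 stitches; work 516 rows.

Stitches: 110 × 15/16 = 103.12 → 103.
Rows: 598 × 25/29 = 515.52 → 516.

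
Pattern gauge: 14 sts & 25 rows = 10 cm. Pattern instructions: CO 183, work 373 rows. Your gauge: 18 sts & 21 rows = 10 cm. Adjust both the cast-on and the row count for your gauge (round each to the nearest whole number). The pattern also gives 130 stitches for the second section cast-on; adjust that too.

Cast on 235 stitches; work 313 rows; second section cast-on 167 stitches.

Stitches: 183 × 18/14 = 235.29 → 235.
Rows: 373 × 21/25 = 313.32 → 313.
second section cast-on: 130 × 18/14 = 167.14 → 167.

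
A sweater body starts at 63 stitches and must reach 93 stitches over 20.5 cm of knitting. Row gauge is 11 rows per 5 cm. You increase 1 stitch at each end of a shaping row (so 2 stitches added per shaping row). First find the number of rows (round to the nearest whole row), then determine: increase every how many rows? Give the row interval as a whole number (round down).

Increase every 3rd row.

Rows = 20.5 × 2.2 = 45.1 → 45 rows.
Stitches to add: 30 → 15 shaping rows (at 2 st each).
45 / 15 = 3.00 → every 3 rows.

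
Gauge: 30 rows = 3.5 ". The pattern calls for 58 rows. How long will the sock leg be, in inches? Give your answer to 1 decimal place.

6.8 inches.

30 rows / 3.5 inch = 8.571 rows per inch.
58 / 8.571 = 6.77 inches.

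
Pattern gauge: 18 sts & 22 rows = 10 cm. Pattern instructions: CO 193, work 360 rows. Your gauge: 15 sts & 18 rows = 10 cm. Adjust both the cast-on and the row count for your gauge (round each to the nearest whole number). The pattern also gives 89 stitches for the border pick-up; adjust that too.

Stitches: 193 × 15/18 = 160.83 → 161.
Rows: 360 × 18/22 = 294.55 → 295.
border pick-up: 89 × 15/18 = 74.17 → 74.

Cast on 161 stitches; work 295 rows; border pick-up 74 stitches.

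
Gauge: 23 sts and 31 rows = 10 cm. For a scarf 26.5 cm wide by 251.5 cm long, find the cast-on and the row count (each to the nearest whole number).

Cast on 61 stitches and work 780 rows.

Stitch gauge = 23/10 = 2.3 sts/cm; 26.5 × 2.3 = 60.95 → 61 sts.
Row gauge = 31/10 = 3.1 rows/cm; 251.5 × 3.1 = 779.65 → 780 rows.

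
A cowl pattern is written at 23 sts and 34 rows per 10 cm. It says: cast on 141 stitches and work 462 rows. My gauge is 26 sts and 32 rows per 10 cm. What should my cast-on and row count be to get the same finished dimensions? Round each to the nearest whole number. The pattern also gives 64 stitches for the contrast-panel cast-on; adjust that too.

Cast on 159 stitches; work 435 rows; contrast-panel cast-on 72 stitches.

Stitches: 141 × 26/23 = 159.39 → 159.
Rows: 462 × 32/34 = 434.82 → 435.
contrast-panel cast-on: 64 × 26/23 = 72.35 → 72.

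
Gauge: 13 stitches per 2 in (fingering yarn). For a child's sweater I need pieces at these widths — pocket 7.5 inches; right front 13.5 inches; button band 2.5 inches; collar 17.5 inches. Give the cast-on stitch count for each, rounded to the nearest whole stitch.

Rate = 13/2 = 6.5 sts per in.
pocket: 7.5 × 6.5 = 48.75 → 49.
right front: 13.5 × 6.5 = 87.75 → 88.
button band: 2.5 × 6.5 = 16.25 → 16.
collar: 17.5 × 6.5 = 113.75 → 114.

pocket 49; right front 88; button band 16; collar 114.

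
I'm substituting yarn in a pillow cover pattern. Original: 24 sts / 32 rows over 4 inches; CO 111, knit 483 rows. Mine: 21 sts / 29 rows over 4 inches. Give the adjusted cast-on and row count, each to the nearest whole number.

Cast on 97 stitches; work 438 rows.

Stitches: 111 × 21/24 = 97.12 → 97.
Rows: 483 × 29/32 = 437.72 → 438.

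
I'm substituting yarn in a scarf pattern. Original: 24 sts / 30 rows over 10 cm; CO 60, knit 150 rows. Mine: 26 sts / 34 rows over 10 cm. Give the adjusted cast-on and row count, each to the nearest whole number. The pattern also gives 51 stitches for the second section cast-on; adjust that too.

Cast on 65 stitches; work 170 rows; second section cast-on 55 stitches.

Stitches: 60 × 26/24 = 65.00 → 65.
Rows: 150 × 34/30 = 170.00 → 170.
second section cast-on: 51 × 26/24 = 55.25 → 55.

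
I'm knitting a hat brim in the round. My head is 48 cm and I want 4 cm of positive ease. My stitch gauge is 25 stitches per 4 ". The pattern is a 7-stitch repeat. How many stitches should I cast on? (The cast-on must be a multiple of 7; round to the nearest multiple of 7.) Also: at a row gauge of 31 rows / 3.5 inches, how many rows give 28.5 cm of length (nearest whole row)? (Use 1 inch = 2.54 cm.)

Finished = 48 + 4 = 52 cm.
52 cm × 1/2.54 = 20.47 inches.
25/4 = 6.25 sts per in; 20.47 × 6.25 = 127.95 sts.
Nearest multiple of 7 → 126.
28.5 cm = 11.22 inches; × 8.857 = 99.38 → 99 rows.

Cast on 126 stitches; work 99 rows.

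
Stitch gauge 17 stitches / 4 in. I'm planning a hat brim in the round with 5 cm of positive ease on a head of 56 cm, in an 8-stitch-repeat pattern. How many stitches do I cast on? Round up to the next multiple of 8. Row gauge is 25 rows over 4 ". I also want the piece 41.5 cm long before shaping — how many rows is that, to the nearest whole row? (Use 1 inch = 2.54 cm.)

Cast on 104 stitches; work 102 rows.

Finished = 56 + 5 = 61 cm.
61 cm × 1/2.54 = 24.02 inches.
17/4 = 4.25 sts per in; 24.02 × 4.25 = 102.07 sts.
Next multiple of 8 → 104.
41.5 cm = 16.34 inches; × 6.25 = 102.12 → 102 rows.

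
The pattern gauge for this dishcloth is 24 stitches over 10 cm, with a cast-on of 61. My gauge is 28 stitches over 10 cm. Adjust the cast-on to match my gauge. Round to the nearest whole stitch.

Scale factor = 28 / 24 = 1.167.
61 × 28 / 24 = 71.17 sts.
→ 71 sts.

CO 71 sts.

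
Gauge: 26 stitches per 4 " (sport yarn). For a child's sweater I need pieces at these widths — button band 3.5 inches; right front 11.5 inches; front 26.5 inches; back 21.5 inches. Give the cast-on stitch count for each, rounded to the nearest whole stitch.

Rate = 26/4 = 6.5 sts per in.
button band: 3.5 × 6.5 = 22.75 → 23.
right front: 11.5 × 6.5 = 74.75 → 75.
front: 26.5 × 6.5 = 172.25 → 172.
back: 21.5 × 6.5 = 139.75 → 140.

button band 23; right front 75; front 172; back 140.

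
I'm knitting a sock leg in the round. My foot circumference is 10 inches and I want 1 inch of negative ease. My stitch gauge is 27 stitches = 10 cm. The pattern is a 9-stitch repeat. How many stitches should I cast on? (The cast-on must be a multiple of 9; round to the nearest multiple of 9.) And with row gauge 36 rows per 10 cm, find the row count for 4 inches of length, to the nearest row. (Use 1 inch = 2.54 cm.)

Cast on 63 stitches; work 37 rows.

Finished = 10 − 1 = 9 inches.
9 inches × 2.54 = 22.86 cm.
27/10 = 2.7 sts per cm; 22.86 × 2.7 = 61.72 sts.
Nearest multiple of 9 → 63.
4 inches = 10.16 cm; × 3.6 = 36.58 → 37 rows.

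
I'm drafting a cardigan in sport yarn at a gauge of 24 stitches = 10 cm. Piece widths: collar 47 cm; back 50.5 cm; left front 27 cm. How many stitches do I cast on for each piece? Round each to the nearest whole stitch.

Rate = 24/10 = 2.4 sts per cm.
collar: 47 × 2.4 = 112.80 → 113.
back: 50.5 × 2.4 = 121.20 → 121.
left front: 27 × 2.4 = 64.80 → 65.

collar 113; back 121; left front 65.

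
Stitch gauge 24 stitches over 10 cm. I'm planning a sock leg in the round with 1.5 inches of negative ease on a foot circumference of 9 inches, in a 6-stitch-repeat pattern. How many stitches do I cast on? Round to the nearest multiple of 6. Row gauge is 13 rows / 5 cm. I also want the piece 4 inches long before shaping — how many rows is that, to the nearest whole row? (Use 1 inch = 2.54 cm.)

Finished = 9 − 1.5 = 7.5 inches.
7.5 inches × 2.54 = 19.05 cm.
24/10 = 2.4 sts per cm; 19.05 × 2.4 = 45.72 sts.
Nearest multiple of 6 → 48.
4 inches = 10.16 cm; × 2.6 = 26.42 → 26 rows.

Cast on 48 stitches; work 26 rows.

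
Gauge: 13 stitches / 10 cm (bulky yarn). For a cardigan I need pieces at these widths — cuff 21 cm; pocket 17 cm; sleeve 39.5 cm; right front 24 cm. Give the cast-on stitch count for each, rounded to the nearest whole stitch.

cuff 27; pocket 22; sleeve 51; right front 31.

Rate = 13/10 = 1.3 sts per cm.
cuff: 21 × 1.3 = 27.30 → 27.
pocket: 17 × 1.3 = 22.10 → 22.
sleeve: 39.5 × 1.3 = 51.35 → 51.
right front: 24 × 1.3 = 31.20 → 31.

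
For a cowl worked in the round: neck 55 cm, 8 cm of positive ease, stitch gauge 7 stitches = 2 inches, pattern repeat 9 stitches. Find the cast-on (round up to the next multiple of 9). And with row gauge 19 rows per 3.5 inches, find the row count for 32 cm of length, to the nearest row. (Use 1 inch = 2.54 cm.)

Finished = 55 + 8 = 63 cm.
63 cm × 1/2.54 = 24.80 inches.
7/2 = 3.5 sts per in; 24.80 × 3.5 = 86.81 sts.
Next multiple of 9 → 90.
32 cm = 12.60 inches; × 5.429 = 68.39 → 68 rows.

Cast on 90 stitches; work 68 rows.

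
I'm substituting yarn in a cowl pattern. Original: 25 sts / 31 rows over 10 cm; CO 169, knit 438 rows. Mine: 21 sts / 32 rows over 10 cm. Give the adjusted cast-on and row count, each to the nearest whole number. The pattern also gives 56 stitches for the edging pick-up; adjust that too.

Cast on 142 stitches; work 452 rows; edging pick-up 47 stitches.

Stitches: 169 × 21/25 = 141.96 → 142.
Rows: 438 × 32/31 = 452.13 → 452.
edging pick-up: 56 × 21/25 = 47.04 → 47.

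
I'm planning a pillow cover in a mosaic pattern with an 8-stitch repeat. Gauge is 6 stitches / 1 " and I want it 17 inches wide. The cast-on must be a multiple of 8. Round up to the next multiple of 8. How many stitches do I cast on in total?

6 / 1 = 6 sts per inch.
17 × 6 = 102.00 sts.
Next multiple of 8: 104.

Cast on 104 stitches.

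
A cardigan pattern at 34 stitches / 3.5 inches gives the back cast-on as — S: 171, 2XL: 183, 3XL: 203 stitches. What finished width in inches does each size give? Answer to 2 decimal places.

34/3.5 = 9.714 sts per in.
S: 171 / 9.714 = 17.603 → 17.60 in.
2XL: 183 / 9.714 = 18.838 → 18.84 in.
3XL: 203 / 9.714 = 20.897 → 20.90 in.

S 17.60 inches; 2XL 18.84 inches; 3XL 20.90 inches.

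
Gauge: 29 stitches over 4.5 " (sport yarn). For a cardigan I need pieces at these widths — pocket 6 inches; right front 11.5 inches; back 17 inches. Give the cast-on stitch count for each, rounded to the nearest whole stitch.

pocket 39; right front 74; back 110.

Rate = 29/4.5 = 6.444 sts per in.
pocket: 6 × 6.444 = 38.67 → 39.
right front: 11.5 × 6.444 = 74.11 → 74.
back: 17 × 6.444 = 109.56 → 110.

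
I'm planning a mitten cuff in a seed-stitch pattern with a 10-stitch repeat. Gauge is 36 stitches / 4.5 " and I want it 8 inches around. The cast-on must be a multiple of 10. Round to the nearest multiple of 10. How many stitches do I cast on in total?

36 / 4.5 = 8 sts per inch.
8 × 8 = 64.00 sts.
Nearest multiple of 10: 60.

60 stitches.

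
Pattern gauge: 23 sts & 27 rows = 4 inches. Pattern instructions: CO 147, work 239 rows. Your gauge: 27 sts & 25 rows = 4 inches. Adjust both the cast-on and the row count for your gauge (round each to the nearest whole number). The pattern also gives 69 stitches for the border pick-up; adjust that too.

Stitches: 147 × 27/23 = 172.57 → 173.
Rows: 239 × 25/27 = 221.30 → 221.
border pick-up: 69 × 27/23 = 81.00 → 81.

Cast on 173 stitches; work 221 rows; border pick-up 81 stitches.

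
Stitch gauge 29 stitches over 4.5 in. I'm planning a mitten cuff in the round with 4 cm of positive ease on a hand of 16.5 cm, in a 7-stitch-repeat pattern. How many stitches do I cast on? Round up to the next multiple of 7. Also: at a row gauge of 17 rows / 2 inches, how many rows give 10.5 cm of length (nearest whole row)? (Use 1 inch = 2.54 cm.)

Cast on 56 stitches; work 35 rows.

Finished = 16.5 + 4 = 20.5 cm.
20.5 cm × 1/2.54 = 8.07 inches.
29/4.5 = 6.444 sts per in; 8.07 × 6.444 = 52.01 sts.
Next multiple of 7 → 56.
10.5 cm = 4.13 inches; × 8.5 = 35.14 → 35 rows.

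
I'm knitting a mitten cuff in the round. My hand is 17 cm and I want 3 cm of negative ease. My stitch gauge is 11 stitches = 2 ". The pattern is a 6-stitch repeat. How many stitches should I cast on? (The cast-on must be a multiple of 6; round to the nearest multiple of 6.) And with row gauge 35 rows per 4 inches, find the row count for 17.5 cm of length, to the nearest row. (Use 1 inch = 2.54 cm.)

Cast on 30 stitches; work 60 rows.

Finished = 17 − 3 = 14 cm.
14 cm × 1/2.54 = 5.51 inches.
11/2 = 5.5 sts per in; 5.51 × 5.5 = 30.31 sts.
Nearest multiple of 6 → 30.
17.5 cm = 6.89 inches; × 8.75 = 60.29 → 60 rows.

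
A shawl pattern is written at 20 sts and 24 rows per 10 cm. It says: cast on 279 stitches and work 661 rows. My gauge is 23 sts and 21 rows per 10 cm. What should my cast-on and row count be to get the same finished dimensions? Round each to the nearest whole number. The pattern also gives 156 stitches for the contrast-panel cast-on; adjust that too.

Cast on 321 stitches; work 578 rows; contrast-panel cast-on 179 stitches.

Stitches: 279 × 23/20 = 320.85 → 321.
Rows: 661 × 21/24 = 578.38 → 578.
contrast-panel cast-on: 156 × 23/20 = 179.40 → 179.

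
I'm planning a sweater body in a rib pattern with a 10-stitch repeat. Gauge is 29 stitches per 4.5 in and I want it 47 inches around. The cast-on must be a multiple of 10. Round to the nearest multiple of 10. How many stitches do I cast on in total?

29 / 4.5 = 6.444 sts per inch.
47 × 6.444 = 302.89 sts.
Nearest multiple of 10: 300.

CO 300 sts.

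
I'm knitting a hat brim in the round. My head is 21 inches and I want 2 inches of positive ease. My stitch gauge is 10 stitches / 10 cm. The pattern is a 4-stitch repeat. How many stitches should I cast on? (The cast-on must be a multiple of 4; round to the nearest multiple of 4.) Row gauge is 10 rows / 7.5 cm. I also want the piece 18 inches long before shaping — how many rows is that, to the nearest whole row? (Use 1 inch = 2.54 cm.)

Cast on 60 stitches; work 61 rows.

Finished = 21 + 2 = 23 inches.
23 inches × 2.54 = 58.42 cm.
10/10 = 1 sts per cm; 58.42 × 1 = 58.42 sts.
Nearest multiple of 4 → 60.
18 inches = 45.72 cm; × 1.333 = 60.96 → 61 rows.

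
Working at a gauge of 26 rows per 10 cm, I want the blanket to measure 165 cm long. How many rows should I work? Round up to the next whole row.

26 rows / 10 cm = 2.6 rows per cm.
165 × 2.6 = 429.00 rows.

429 rows.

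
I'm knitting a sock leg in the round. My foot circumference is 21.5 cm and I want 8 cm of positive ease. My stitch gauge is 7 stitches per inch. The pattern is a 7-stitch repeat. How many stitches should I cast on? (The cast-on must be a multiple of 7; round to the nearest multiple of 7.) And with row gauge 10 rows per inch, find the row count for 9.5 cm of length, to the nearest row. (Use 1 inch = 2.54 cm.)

Cast on 84 stitches; work 37 rows.

Finished = 21.5 + 8 = 29.5 cm.
29.5 cm × 1/2.54 = 11.61 inches.
7/1 = 7 sts per in; 11.61 × 7 = 81.30 sts.
Nearest multiple of 7 → 84.
9.5 cm = 3.74 inches; × 10 = 37.40 → 37 rows.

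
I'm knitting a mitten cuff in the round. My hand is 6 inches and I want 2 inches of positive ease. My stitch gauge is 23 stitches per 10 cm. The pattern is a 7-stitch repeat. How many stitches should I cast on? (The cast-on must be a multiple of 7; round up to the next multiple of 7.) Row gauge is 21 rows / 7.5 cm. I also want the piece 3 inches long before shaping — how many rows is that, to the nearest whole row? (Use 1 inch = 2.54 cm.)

Finished = 6 + 2 = 8 inches.
8 inches × 2.54 = 20.32 cm.
23/10 = 2.3 sts per cm; 20.32 × 2.3 = 46.74 sts.
Next multiple of 7 → 49.
3 inches = 7.62 cm; × 2.8 = 21.34 → 21 rows.

Cast on 49 stitches; work 21 rows.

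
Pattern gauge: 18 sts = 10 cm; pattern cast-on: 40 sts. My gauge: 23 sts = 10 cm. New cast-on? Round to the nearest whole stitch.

Scale factor = 23 / 18 = 1.278.
40 × 23 / 18 = 51.11 sts.
→ 51 sts.

CO 51 sts.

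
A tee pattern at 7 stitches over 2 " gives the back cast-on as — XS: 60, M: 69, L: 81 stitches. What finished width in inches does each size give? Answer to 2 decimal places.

7/2 = 3.5 sts per in.
XS: 60 / 3.5 = 17.143 → 17.14 in.
M: 69 / 3.5 = 19.714 → 19.71 in.
L: 81 / 3.5 = 23.143 → 23.14 in.

XS 17.14 inches; M 19.71 inches; L 23.14 inches.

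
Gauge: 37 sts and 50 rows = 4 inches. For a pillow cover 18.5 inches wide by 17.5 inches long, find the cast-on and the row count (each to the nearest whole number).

Cast on 171 stitches and work 219 rows.

Stitch gauge = 37/4 = 9.25 sts/in; 18.5 × 9.25 = 171.12 → 171 sts.
Row gauge = 50/4 = 12.5 rows/in; 17.5 × 12.5 = 218.75 → 219 rows.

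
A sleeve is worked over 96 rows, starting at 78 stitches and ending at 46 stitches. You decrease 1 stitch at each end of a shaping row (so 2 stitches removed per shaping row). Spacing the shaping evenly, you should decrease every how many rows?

Stitches to remove: |46 − 78| = 32.
Shaping rows needed: 32 / 2 = 16.
96 rows / 16 = every 6 rows.

Decrease every 6th row.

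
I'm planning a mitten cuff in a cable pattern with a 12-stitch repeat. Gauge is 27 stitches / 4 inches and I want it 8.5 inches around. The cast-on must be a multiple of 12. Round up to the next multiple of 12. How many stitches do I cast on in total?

27 / 4 = 6.75 sts per inch.
8.5 × 6.75 = 57.38 sts.
Next multiple of 12: 60.

CO 60 sts.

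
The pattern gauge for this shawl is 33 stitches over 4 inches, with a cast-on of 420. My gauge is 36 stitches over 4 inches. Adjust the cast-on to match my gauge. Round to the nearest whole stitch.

Scale factor = 36 / 33 = 1.091.
420 × 36 / 33 = 458.18 sts.
→ 458 sts.

Cast on 458 stitches.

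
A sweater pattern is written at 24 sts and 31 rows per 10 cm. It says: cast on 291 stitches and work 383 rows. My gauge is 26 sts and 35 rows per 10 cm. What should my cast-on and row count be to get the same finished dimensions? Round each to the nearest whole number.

Stitches: 291 × 26/24 = 315.25 → 315.
Rows: 383 × 35/31 = 432.42 → 432.

Cast on 315 stitches; work 432 rows.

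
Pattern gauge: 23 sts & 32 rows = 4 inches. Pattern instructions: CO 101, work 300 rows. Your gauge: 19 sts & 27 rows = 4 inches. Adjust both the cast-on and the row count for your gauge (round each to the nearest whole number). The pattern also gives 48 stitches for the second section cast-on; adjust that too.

Cast on 83 stitches; work 253 rows; second section cast-on 40 stitches.

Stitches: 101 × 19/23 = 83.43 → 83.
Rows: 300 × 27/32 = 253.12 → 253.
second section cast-on: 48 × 19/23 = 39.65 → 40.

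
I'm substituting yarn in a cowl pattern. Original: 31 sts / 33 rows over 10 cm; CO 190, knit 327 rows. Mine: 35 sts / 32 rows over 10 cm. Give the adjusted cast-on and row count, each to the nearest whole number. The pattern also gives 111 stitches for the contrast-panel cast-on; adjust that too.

Cast on 215 stitches; work 317 rows; contrast-panel cast-on 125 stitches.

Stitches: 190 × 35/31 = 214.52 → 215.
Rows: 327 × 32/33 = 317.09 → 317.
contrast-panel cast-on: 111 × 35/31 = 125.32 → 125.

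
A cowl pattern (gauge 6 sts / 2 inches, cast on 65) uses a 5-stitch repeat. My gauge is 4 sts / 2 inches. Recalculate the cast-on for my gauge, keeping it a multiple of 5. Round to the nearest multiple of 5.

65 × 4 / 6 = 43.33.
Nearest multiple of 5: 45.

CO 45 sts.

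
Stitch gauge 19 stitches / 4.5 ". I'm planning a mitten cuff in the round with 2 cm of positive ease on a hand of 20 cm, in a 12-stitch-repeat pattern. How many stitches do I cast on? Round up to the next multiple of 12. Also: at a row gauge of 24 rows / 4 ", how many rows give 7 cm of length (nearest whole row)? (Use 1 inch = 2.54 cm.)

Cast on 48 stitches; work 17 rows.

Finished = 20 + 2 = 22 cm.
22 cm × 1/2.54 = 8.66 inches.
19/4.5 = 4.222 sts per in; 8.66 × 4.222 = 36.57 sts.
Next multiple of 12 → 48.
7 cm = 2.76 inches; × 6 = 16.54 → 17 rows.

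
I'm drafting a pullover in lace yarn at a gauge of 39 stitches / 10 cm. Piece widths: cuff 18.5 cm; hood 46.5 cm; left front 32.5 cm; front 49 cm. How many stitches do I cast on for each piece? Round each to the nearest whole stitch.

cuff 72; hood 181; left front 127; front 191.

Rate = 39/10 = 3.9 sts per cm.
cuff: 18.5 × 3.9 = 72.15 → 72.
hood: 46.5 × 3.9 = 181.35 → 181.
left front: 32.5 × 3.9 = 126.75 → 127.
front: 49 × 3.9 = 191.10 → 191.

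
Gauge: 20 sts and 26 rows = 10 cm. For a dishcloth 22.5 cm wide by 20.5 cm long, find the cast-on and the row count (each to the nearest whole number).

Stitch gauge = 20/10 = 2 sts/cm; 22.5 × 2 = 45.00 → 45 sts.
Row gauge = 26/10 = 2.6 rows/cm; 20.5 × 2.6 = 53.30 → 53 rows.

Cast on 45 stitches and work 53 rows.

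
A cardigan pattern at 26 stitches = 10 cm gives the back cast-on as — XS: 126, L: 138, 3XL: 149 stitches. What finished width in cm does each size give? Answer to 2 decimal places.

26/10 = 2.6 sts per cm.
XS: 126 / 2.6 = 48.462 → 48.46 cm.
L: 138 / 2.6 = 53.077 → 53.08 cm.
3XL: 149 / 2.6 = 57.308 → 57.31 cm.

XS 48.46 cm; L 53.08 cm; 3XL 57.31 cm.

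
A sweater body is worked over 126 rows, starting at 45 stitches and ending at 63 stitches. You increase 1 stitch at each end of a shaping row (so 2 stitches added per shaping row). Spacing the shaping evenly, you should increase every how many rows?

Stitches to add: |63 − 45| = 18.
Shaping rows needed: 18 / 2 = 9.
126 rows / 9 = every 14 rows.

Increase every 14th row.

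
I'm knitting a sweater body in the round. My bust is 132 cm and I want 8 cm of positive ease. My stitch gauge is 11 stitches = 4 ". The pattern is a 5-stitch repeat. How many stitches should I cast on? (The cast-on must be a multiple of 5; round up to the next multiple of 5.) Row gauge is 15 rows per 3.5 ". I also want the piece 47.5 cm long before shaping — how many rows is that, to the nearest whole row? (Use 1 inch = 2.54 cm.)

Finished = 132 + 8 = 140 cm.
140 cm × 1/2.54 = 55.12 inches.
11/4 = 2.75 sts per in; 55.12 × 2.75 = 151.57 sts.
Next multiple of 5 → 155.
47.5 cm = 18.70 inches; × 4.286 = 80.15 → 80 rows.

Cast on 155 stitches; work 80 rows.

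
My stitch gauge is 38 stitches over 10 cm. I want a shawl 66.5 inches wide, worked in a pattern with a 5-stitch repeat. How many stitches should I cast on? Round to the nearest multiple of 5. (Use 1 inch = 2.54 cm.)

66.5 in = 66.5 × 2.54 = 168.91 cm.
38 / 10 = 3.8 sts/cm.
168.91 × 3.8 = 641.86 sts.
→ 640.

640 stitches.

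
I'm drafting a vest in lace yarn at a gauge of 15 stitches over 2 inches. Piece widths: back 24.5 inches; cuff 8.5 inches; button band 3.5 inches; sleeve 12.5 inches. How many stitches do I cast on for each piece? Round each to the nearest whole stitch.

back 184; cuff 64; button band 26; sleeve 94.

Rate = 15/2 = 7.5 sts per in.
back: 24.5 × 7.5 = 183.75 → 184.
cuff: 8.5 × 7.5 = 63.75 → 64.
button band: 3.5 × 7.5 = 26.25 → 26.
sleeve: 12.5 × 7.5 = 93.75 → 94.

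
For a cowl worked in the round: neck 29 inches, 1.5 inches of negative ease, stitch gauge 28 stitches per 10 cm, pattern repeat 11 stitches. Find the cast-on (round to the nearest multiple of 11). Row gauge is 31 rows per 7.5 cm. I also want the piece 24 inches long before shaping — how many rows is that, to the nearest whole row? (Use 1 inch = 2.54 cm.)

Cast on 198 stitches; work 252 rows.

Finished = 29 − 1.5 = 27.5 inches.
27.5 inches × 2.54 = 69.85 cm.
28/10 = 2.8 sts per cm; 69.85 × 2.8 = 195.58 sts.
Nearest multiple of 11 → 198.
24 inches = 60.96 cm; × 4.133 = 251.97 → 252 rows.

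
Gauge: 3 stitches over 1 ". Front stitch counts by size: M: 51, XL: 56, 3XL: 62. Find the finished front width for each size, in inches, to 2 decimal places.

M 17.00 inches; XL 18.67 inches; 3XL 20.67 inches.

3/1 = 3 sts per in.
M: 51 / 3 = 17.000 → 17.00 in.
XL: 56 / 3 = 18.667 → 18.67 in.
3XL: 62 / 3 = 20.667 → 20.67 in.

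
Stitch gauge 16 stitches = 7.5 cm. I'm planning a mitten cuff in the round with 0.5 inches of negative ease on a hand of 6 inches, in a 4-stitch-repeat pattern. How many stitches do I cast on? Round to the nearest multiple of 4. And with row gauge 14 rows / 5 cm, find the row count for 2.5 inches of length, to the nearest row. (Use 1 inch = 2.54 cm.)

Cast on 28 stitches; work 18 rows.

Finished = 6 − 0.5 = 5.5 inches.
5.5 inches × 2.54 = 13.97 cm.
16/7.5 = 2.133 sts per cm; 13.97 × 2.133 = 29.80 sts.
Nearest multiple of 4 → 28.
2.5 inches = 6.35 cm; × 2.8 = 17.78 → 18 rows.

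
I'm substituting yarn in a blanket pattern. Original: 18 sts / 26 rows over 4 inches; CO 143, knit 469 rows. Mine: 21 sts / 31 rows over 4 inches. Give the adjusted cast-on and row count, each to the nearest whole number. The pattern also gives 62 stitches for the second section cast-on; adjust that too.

Stitches: 143 × 21/18 = 166.83 → 167.
Rows: 469 × 31/26 = 559.19 → 559.
second section cast-on: 62 × 21/18 = 72.33 → 72.

Cast on 167 stitches; work 559 rows; second section cast-on 72 stitches.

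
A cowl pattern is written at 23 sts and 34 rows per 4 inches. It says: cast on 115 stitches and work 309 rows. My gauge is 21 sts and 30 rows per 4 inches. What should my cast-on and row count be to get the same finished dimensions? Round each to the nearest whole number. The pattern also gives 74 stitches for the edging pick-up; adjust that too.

Cast on 105 stitches; work 273 rows; edging pick-up 68 stitches.

Stitches: 115 × 21/23 = 105.00 → 105.
Rows: 309 × 30/34 = 272.65 → 273.
edging pick-up: 74 × 21/23 = 67.57 → 68.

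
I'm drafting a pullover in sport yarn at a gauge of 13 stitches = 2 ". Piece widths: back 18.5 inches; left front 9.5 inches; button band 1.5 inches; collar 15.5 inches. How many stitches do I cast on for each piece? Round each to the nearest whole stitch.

Rate = 13/2 = 6.5 sts per in.
back: 18.5 × 6.5 = 120.25 → 120.
left front: 9.5 × 6.5 = 61.75 → 62.
button band: 1.5 × 6.5 = 9.75 → 10.
collar: 15.5 × 6.5 = 100.75 → 101.

back 120; left front 62; button band 10; collar 101.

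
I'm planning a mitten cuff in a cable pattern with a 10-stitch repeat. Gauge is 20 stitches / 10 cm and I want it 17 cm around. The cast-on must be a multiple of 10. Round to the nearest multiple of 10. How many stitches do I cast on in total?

20 / 10 = 2 sts per cm.
17 × 2 = 34.00 sts.
Nearest multiple of 10: 30.

Cast on 30 stitches.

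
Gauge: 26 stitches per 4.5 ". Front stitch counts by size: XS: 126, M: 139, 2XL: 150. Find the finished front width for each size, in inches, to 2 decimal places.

XS 21.81 inches; M 24.06 inches; 2XL 25.96 inches.

26/4.5 = 5.778 sts per in.
XS: 126 / 5.778 = 21.808 → 21.81 in.
M: 139 / 5.778 = 24.058 → 24.06 in.
2XL: 150 / 5.778 = 25.962 → 25.96 in.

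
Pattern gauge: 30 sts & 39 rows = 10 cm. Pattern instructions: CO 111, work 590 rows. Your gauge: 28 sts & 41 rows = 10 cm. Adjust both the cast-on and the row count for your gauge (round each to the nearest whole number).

Cast on 104 stitches; work 620 rows.

Stitches: 111 × 28/30 = 103.60 → 104.
Rows: 590 × 41/39 = 620.26 → 620.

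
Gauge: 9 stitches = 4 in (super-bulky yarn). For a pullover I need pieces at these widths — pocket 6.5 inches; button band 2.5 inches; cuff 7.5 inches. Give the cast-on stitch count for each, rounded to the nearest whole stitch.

Rate = 9/4 = 2.25 sts per in.
pocket: 6.5 × 2.25 = 14.62 → 15.
button band: 2.5 × 2.25 = 5.62 → 6.
cuff: 7.5 × 2.25 = 16.88 → 17.

pocket 15; button band 6; cuff 17.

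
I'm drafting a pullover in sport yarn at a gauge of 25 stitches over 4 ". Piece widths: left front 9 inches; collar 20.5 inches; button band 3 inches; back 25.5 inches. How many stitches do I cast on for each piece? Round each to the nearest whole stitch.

left front 56; collar 128; button band 19; back 159.

Rate = 25/4 = 6.25 sts per in.
left front: 9 × 6.25 = 56.25 → 56.
collar: 20.5 × 6.25 = 128.12 → 128.
button band: 3 × 6.25 = 18.75 → 19.
back: 25.5 × 6.25 = 159.38 → 159.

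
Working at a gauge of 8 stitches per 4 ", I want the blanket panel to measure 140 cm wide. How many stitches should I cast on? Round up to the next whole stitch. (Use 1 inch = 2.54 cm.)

Cast on 111 stitches.

140 cm = 55.12 in.
8 stitches / 4 in = 2 stitches per inch.
55.12 × 2 = 110.24 stitches.
Round up → 111.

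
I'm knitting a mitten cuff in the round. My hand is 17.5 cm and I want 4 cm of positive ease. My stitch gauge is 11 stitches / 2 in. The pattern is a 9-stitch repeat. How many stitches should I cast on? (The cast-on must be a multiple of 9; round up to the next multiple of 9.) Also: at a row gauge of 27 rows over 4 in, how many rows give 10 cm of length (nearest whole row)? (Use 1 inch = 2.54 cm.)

Cast on 54 stitches; work 27 rows.

Finished = 17.5 + 4 = 21.5 cm.
21.5 cm × 1/2.54 = 8.46 inches.
11/2 = 5.5 sts per in; 8.46 × 5.5 = 46.56 sts.
Next multiple of 9 → 54.
10 cm = 3.94 inches; × 6.75 = 26.57 → 27 rows.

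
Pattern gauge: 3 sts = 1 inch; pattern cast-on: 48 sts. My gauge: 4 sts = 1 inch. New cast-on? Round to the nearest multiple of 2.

Scale factor = 4 / 3 = 1.333.
48 × 4 / 3 = 64.00 sts.

CO 64 sts.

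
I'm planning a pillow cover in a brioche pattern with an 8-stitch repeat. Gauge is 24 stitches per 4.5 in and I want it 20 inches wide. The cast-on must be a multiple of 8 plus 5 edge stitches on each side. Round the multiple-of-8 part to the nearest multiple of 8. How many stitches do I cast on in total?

Cast on 106 stitches.

24 / 4.5 = 5.333 sts per inch.
20 × 5.333 = 106.67 sts.
Less 10 edge sts → 96.67 for the repeat.
Nearest multiple of 8: 96.
Add back 10 edge sts → 106.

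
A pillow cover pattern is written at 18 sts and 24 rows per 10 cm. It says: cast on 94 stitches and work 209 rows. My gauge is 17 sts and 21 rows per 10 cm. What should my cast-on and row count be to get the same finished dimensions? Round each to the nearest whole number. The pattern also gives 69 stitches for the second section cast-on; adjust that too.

Cast on 89 stitches; work 183 rows; second section cast-on 65 stitches.

Stitches: 94 × 17/18 = 88.78 → 89.
Rows: 209 × 21/24 = 182.88 → 183.
second section cast-on: 69 × 17/18 = 65.17 → 65.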